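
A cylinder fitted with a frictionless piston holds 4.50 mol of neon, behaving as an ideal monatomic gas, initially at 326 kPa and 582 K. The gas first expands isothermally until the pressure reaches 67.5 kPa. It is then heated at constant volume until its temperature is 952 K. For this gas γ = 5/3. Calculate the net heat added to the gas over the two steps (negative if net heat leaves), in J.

55100 J

V₁ = nRT₁/P₁ = 4.50×8.314×582/326 = 66.8 L.
Step 1 — Isothermal: T stays 582 K; PV = const ⇒ V₂ = 323 L, P₂ = 67.5 kPa.
ΔU = 0 (ideal gas, T constant).
W = nRT ln(V₂/V₁) = 4.50×8.314×582×ln(4.83) = 34300 J.
Q = ΔU + W = 34300 J.
State after step 1: P = 67.5 kPa, V = 323 L, T = 582 K.
Step 2 — Isochoric: V stays 323 L; P/T = const ⇒ T₂ = 952 K, P₂ = 110 kPa.
W = 0 (no volume change).
ΔU = nCvΔT = 4.50×12.5×(952−582) = 20800 J.
Q = ΔU = 20800 J.
Net over both steps: W = 34300 J, Q = 55100 J, ΔU = 20800 J.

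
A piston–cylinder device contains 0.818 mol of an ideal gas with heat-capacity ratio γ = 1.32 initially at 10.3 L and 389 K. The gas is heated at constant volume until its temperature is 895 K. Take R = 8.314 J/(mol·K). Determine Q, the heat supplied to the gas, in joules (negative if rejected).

P₁ = nRT₁/V₁ = 0.818×8.314×389/10.3 = 257 kPa.
Isochoric: V stays 10.3 L; P/T = const ⇒ T₂ = 895 K, P₂ = 591 kPa.
W = 0 (no volume change).
ΔU = nCvΔT = 0.818×26.0×(895−389) = 10800 J.
Q = ΔU = 10800 J.

10800 J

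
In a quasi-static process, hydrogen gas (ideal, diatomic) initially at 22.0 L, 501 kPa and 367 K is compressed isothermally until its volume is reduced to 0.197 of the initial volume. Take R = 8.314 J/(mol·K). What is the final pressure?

Isothermal: T stays 367 K; PV = const ⇒ V₂ = 4.33 L, P₂ = 2540 kPa.

2540 kPa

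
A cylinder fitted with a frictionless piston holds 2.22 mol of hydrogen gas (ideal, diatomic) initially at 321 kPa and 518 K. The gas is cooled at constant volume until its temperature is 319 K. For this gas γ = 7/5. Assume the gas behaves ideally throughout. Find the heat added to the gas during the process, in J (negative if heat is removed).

-9180 J

V₁ = nRT₁/P₁ = 2.22×8.314×518/321 = 29.8 L.
Isochoric: V stays 29.8 L; P/T = const ⇒ T₂ = 319 K, P₂ = 198 kPa.
W = 0 (no volume change).
ΔU = nCvΔT = 2.22×20.8×(319−518) = -9180 J.
Q = ΔU = -9180 J.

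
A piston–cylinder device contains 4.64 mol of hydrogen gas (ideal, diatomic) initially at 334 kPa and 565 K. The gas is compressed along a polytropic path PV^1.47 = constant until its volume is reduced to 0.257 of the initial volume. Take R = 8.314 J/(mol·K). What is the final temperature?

V₁ = nRT₁/P₁ = 4.64×8.314×565/334 = 65.3 L.
Polytropic n=1.47: T₂ = T₁(V₁/V₂)^(n−1) = 565×(3.89)^0.47 = 1070 K; P₂ = P₁(V₁/V₂)^n = 2460 kPa.

1070 K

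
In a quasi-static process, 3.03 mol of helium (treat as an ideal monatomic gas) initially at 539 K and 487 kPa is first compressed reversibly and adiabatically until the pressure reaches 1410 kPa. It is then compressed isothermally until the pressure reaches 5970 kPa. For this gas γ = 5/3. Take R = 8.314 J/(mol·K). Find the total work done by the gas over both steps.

V₁ = nRT₁/P₁ = 3.03×8.314×539/487 = 27.9 L.
Step 1 — Adiabatic: T₂/T₁ = (P₂/P₁)^((γ−1)/γ) ⇒ T₂ = 539×(2.90)^0.400 = 825 K; V₂ = 14.7 L.
ΔU = nCvΔT = 3.03×12.5×(825−539) = 10800 J.
Q = 0 for an adiabatic process, so W = −ΔU = -10800 J.
State after step 1: P = 1410 kPa, V = 14.7 L, T = 825 K.
Step 2 — Isothermal: T stays 825 K; PV = const ⇒ V₂ = 3.48 L, P₂ = 5970 kPa.
ΔU = 0 (ideal gas, T constant).
W = nRT ln(V₂/V₁) = 3.03×8.314×825×ln(0.236) = -30000 J.
Q = ΔU + W = -30000 J.
Net over both steps: W = -40800 J, Q = -30000 J, ΔU = 10800 J.

-40800 J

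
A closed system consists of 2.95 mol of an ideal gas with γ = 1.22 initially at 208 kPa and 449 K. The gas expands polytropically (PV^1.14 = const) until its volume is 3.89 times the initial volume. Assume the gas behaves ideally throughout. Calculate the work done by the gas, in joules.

V₁ = nRT₁/P₁ = 2.95×8.314×449/208 = 52.9 L.
Polytropic n=1.14: T₂ = T₁(V₁/V₂)^(n−1) = 449×(0.257)^0.14 = 371 K; P₂ = P₁(V₁/V₂)^n = 44.2 kPa.
W = (P₁V₁−P₂V₂)/(n−1) = (208×52.9−44.2×206)/0.14 = 13600 J.

13600 J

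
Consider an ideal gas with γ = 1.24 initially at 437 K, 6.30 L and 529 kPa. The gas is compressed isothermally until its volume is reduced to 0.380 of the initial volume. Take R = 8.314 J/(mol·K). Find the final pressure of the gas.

1390 kPa

Isothermal: T stays 437 K; PV = const ⇒ V₂ = 2.39 L, P₂ = 1390 kPa.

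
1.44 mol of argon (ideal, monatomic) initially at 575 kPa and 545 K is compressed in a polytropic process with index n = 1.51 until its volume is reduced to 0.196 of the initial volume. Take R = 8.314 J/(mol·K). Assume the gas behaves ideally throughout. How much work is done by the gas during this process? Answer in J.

V₁ = nRT₁/P₁ = 1.44×8.314×545/575 = 11.3 L.
Polytropic n=1.51: T₂ = T₁(V₁/V₂)^(n−1) = 545×(5.10)^0.51 = 1250 K; P₂ = P₁(V₁/V₂)^n = 6740 kPa.
W = (P₁V₁−P₂V₂)/(n−1) = (575×11.3−6740×2.22)/0.51 = -16600 J.

-16600 J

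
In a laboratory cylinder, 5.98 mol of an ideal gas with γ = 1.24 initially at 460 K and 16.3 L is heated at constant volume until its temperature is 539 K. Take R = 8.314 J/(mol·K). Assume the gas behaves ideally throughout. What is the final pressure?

1640 kPa

P₁ = nRT₁/V₁ = 5.98×8.314×460/16.3 = 1400 kPa.
Isochoric: V stays 16.3 L; P/T = const ⇒ T₂ = 539 K, P₂ = 1640 kPa.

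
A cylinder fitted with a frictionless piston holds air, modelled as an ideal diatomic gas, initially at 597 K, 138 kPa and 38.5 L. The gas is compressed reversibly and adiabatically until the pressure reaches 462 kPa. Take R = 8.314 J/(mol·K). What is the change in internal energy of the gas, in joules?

5480 J

n = P₁V₁/(RT₁) = 138×38.5/(8.314×597) = 1.07 mol.
Adiabatic: T₂/T₁ = (P₂/P₁)^((γ−1)/γ) ⇒ T₂ = 597×(3.35)^0.286 = 843 K; V₂ = 16.2 L.
For an ideal gas ΔU = nCvΔT with Cv = (5/2)R = 20.8 J/(mol·K).
ΔU = 1.07×20.8×(843−597) = 5480 J.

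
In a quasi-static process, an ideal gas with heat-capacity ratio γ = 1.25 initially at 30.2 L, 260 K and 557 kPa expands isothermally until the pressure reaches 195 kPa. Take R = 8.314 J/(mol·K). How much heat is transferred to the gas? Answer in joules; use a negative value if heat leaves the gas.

17700 J

n = P₁V₁/(RT₁) = 557×30.2/(8.314×260) = 7.78 mol.
Isothermal: T stays 260 K; PV = const ⇒ V₂ = 86.3 L, P₂ = 195 kPa.
ΔU = 0 (ideal gas, T constant).
W = nRT ln(V₂/V₁) = 7.78×8.314×260×ln(2.86) = 17700 J.
Q = ΔU + W = 17700 J.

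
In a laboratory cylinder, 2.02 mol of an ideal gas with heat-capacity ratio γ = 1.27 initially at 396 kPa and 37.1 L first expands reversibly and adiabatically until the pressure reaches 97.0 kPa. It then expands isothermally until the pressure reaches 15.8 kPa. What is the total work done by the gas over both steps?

T₁ = P₁V₁/(nR) = 396×37.1/(2.02×8.314) = 875 K.
Step 1 — Adiabatic: T₂/T₁ = (P₂/P₁)^((γ−1)/γ) ⇒ T₂ = 875×(0.245)^0.213 = 649 K; V₂ = 112 L.
ΔU = nCvΔT = 2.02×30.8×(649−875) = -14100 J.
Q = 0 for an adiabatic process, so W = −ΔU = 14100 J.
State after step 1: P = 97.0 kPa, V = 112 L, T = 649 K.
Step 2 — Isothermal: T stays 649 K; PV = const ⇒ V₂ = 689 L, P₂ = 15.8 kPa.
ΔU = 0 (ideal gas, T constant).
W = nRT ln(V₂/V₁) = 2.02×8.314×649×ln(6.14) = 19800 J.
Q = ΔU + W = 19800 J.
Net over both steps: W = 33800 J, Q = 19800 J, ΔU = -14100 J.

33800 J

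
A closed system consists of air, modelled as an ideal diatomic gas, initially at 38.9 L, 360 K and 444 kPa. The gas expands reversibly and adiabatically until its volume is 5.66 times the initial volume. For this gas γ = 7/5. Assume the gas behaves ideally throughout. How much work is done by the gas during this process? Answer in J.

n = P₁V₁/(RT₁) = 444×38.9/(8.314×360) = 5.77 mol.
Adiabatic: TV^(γ−1) = const ⇒ T₂ = 360×(0.177)^0.400 = 180 K; PV^γ = const ⇒ P₂ = 39.2 kPa.
ΔU = nCvΔT = 5.77×20.8×(180−360) = -21600 J.
Q = 0 for an adiabatic process, so W = −ΔU = 21600 J.

21600 J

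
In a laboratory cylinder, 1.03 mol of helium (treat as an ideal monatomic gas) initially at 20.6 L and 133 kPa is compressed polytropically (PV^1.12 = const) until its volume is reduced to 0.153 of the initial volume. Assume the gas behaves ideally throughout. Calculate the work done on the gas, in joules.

T₁ = P₁V₁/(nR) = 133×20.6/(1.03×8.314) = 320 K.
Polytropic n=1.12: T₂ = T₁(V₁/V₂)^(n−1) = 320×(6.54)^0.12 = 401 K; P₂ = P₁(V₁/V₂)^n = 1090 kPa.
W = (P₁V₁−P₂V₂)/(n−1) = (133×20.6−1090×3.15)/0.12 = -5770 J.
Work done on the gas = −W_by = 5770 J.

5770 J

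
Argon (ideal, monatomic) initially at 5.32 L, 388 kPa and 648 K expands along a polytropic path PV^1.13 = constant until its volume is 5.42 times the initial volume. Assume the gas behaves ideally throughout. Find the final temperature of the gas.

520 K

Polytropic n=1.13: T₂ = T₁(V₁/V₂)^(n−1) = 648×(0.185)^0.13 = 520 K; P₂ = P₁(V₁/V₂)^n = 57.5 kPa.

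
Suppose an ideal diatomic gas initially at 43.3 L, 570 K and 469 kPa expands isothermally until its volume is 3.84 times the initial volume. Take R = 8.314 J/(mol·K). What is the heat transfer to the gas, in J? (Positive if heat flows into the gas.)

27300 J

n = P₁V₁/(RT₁) = 469×43.3/(8.314×570) = 4.29 mol.
Isothermal: T stays 570 K; PV = const ⇒ V₂ = 166 L, P₂ = 122 kPa.
ΔU = 0 (ideal gas, T constant).
W = nRT ln(V₂/V₁) = 4.29×8.314×570×ln(3.84) = 27300 J.
Q = ΔU + W = 27300 J.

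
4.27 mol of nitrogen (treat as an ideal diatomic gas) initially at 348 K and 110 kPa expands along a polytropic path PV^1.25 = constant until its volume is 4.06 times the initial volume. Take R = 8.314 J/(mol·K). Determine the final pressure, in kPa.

19.1 kPa

V₁ = nRT₁/P₁ = 4.27×8.314×348/110 = 112 L.
Polytropic n=1.25: T₂ = T₁(V₁/V₂)^(n−1) = 348×(0.246)^0.25 = 245 K; P₂ = P₁(V₁/V₂)^n = 19.1 kPa.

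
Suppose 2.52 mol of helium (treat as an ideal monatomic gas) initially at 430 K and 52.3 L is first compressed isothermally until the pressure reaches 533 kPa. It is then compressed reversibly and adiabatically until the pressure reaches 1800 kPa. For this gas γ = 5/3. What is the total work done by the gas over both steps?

-18700 J

P₁ = nRT₁/V₁ = 2.52×8.314×430/52.3 = 172 kPa.
Step 1 — Isothermal: T stays 430 K; PV = const ⇒ V₂ = 16.9 L, P₂ = 533 kPa.
ΔU = 0 (ideal gas, T constant).
W = nRT ln(V₂/V₁) = 2.52×8.314×430×ln(0.323) = -10200 J.
Q = ΔU + W = -10200 J.
State after step 1: P = 533 kPa, V = 16.9 L, T = 430 K.
Step 2 — Adiabatic: T₂/T₁ = (P₂/P₁)^((γ−1)/γ) ⇒ T₂ = 430×(3.38)^0.400 = 700 K; V₂ = 8.14 L.
ΔU = nCvΔT = 2.52×12.5×(700−430) = 8470 J.
Q = 0 for an adiabatic process, so W = −ΔU = -8470 J.
Net over both steps: W = -18700 J, Q = -10200 J, ΔU = 8470 J.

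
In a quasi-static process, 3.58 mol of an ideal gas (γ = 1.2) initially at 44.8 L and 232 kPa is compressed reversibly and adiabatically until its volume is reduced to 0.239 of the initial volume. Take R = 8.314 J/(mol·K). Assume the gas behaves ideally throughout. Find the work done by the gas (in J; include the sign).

T₁ = P₁V₁/(nR) = 232×44.8/(3.58×8.314) = 349 K.
Adiabatic: TV^(γ−1) = const ⇒ T₂ = 349×(4.18)^0.200 = 465 K; PV^γ = const ⇒ P₂ = 1290 kPa.
ΔU = nCvΔT = 3.58×41.6×(465−349) = 17200 J.
Q = 0 for an adiabatic process, so W = −ΔU = -17200 J.

-17200 J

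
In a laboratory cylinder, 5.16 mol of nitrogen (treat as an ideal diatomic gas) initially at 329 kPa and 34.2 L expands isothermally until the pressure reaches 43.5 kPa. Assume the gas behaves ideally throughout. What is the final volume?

T₁ = P₁V₁/(nR) = 329×34.2/(5.16×8.314) = 262 K.
Isothermal: T stays 262 K; PV = const ⇒ V₂ = 259 L, P₂ = 43.5 kPa.

259 L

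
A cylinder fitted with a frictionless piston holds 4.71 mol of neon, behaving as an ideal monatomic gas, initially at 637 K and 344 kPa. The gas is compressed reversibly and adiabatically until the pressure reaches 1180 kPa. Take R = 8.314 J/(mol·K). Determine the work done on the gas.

23800 J

V₁ = nRT₁/P₁ = 4.71×8.314×637/344 = 72.5 L.
Adiabatic: T₂/T₁ = (P₂/P₁)^((γ−1)/γ) ⇒ T₂ = 637×(3.43)^0.400 = 1040 K; V₂ = 34.6 L.
ΔU = nCvΔT = 4.71×12.5×(1040−637) = 23800 J.
Q = 0 for an adiabatic process, so W = −ΔU = -23800 J.
Work done on the gas = −W_by = 23800 J.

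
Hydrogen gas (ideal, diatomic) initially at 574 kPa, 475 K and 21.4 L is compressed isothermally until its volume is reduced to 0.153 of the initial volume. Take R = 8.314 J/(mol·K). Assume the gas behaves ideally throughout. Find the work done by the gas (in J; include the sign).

n = P₁V₁/(RT₁) = 574×21.4/(8.314×475) = 3.11 mol.
Isothermal: T stays 475 K; PV = const ⇒ V₂ = 3.27 L, P₂ = 3750 kPa.
W = nRT ln(V₂/V₁) = 3.11×8.314×475×ln(0.153) = -23100 J.

-23100 J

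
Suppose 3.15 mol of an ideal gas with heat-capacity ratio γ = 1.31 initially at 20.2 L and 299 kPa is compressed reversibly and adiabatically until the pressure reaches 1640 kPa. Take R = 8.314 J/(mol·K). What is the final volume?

5.51 L

T₁ = P₁V₁/(nR) = 299×20.2/(3.15×8.314) = 231 K.
Adiabatic: T₂/T₁ = (P₂/P₁)^((γ−1)/γ) ⇒ T₂ = 231×(5.48)^0.237 = 345 K; V₂ = 5.51 L.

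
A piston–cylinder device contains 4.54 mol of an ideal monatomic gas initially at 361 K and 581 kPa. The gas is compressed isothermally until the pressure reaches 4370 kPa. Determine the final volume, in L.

V₁ = nRT₁/P₁ = 4.54×8.314×361/581 = 23.5 L.
Isothermal: T stays 361 K; PV = const ⇒ V₂ = 3.12 L, P₂ = 4370 kPa.

3.12 L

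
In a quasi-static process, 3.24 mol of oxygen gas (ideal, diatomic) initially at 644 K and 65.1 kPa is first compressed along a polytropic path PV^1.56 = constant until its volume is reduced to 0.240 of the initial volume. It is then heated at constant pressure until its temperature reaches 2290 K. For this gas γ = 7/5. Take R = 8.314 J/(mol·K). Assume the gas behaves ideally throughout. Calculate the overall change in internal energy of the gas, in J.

V₁ = nRT₁/P₁ = 3.24×8.314×644/65.1 = 266 L.
Step 1 — Polytropic n=1.56: T₂ = T₁(V₁/V₂)^(n−1) = 644×(4.17)^0.56 = 1430 K; P₂ = P₁(V₁/V₂)^n = 603 kPa.
W = (P₁V₁−P₂V₂)/(n−1) = (65.1×266−603×64.0)/0.56 = -37900 J.
ΔU = nCvΔT = 3.24×20.8×(1430−644) = 53100 J.
Q = ΔU + W = 15200 J.
State after step 1: P = 603 kPa, V = 64.0 L, T = 1430 K.
Step 2 — Isobaric: P stays 603 kPa; V/T = const ⇒ T₂ = 2290 K, V₂ = 102 L.
W = PΔV = 603×(102−64.0) kPa·L = 23100 J.
ΔU = nCvΔT = 3.24×20.8×(2290−1430) = 57800 J.
Q = ΔU + W = nCpΔT = 80900 J.
Net over both steps: W = -14800 J, Q = 96000 J, ΔU = 111000 J.

111000 J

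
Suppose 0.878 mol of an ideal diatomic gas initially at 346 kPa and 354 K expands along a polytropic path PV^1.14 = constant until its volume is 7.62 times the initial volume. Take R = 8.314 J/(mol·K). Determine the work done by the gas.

4570 J

V₁ = nRT₁/P₁ = 0.878×8.314×354/346 = 7.47 L.
Polytropic n=1.14: T₂ = T₁(V₁/V₂)^(n−1) = 354×(0.131)^0.14 = 266 K; P₂ = P₁(V₁/V₂)^n = 34.2 kPa.
W = (P₁V₁−P₂V₂)/(n−1) = (346×7.47−34.2×56.9)/0.14 = 4570 J.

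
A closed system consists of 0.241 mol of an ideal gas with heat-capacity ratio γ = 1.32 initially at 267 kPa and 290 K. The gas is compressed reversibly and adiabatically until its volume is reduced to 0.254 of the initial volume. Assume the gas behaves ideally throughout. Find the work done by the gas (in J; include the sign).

-999 J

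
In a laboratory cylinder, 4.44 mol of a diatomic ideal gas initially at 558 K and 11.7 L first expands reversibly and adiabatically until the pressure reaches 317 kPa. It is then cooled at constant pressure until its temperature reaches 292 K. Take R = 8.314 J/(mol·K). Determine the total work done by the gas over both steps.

18100 J

P₁ = nRT₁/V₁ = 4.44×8.314×558/11.7 = 1760 kPa.
Step 1 — Adiabatic: T₂/T₁ = (P₂/P₁)^((γ−1)/γ) ⇒ T₂ = 558×(0.180)^0.286 = 342 K; V₂ = 39.8 L.
ΔU = nCvΔT = 4.44×20.8×(342−558) = -19900 J.
Q = 0 for an adiabatic process, so W = −ΔU = 19900 J.
State after step 1: P = 317 kPa, V = 39.8 L, T = 342 K.
Step 2 — Isobaric: P stays 317 kPa; V/T = const ⇒ T₂ = 292 K, V₂ = 34.0 L.
W = PΔV = 317×(34.0−39.8) kPa·L = -1840 J.
ΔU = nCvΔT = 4.44×20.8×(292−342) = -4600 J.
Q = ΔU + W = nCpΔT = -6450 J.
Net over both steps: W = 18100 J, Q = -6450 J, ΔU = -24500 J.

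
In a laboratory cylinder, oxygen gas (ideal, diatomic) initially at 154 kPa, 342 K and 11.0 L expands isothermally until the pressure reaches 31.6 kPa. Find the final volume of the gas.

53.6 L

Isothermal: T stays 342 K; PV = const ⇒ V₂ = 53.6 L, P₂ = 31.6 kPa.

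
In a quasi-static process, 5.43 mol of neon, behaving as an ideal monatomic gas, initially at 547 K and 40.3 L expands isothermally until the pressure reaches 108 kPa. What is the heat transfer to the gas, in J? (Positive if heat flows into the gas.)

42900 J

P₁ = nRT₁/V₁ = 5.43×8.314×547/40.3 = 613 kPa.
Isothermal: T stays 547 K; PV = const ⇒ V₂ = 229 L, P₂ = 108 kPa.
ΔU = 0 (ideal gas, T constant).
W = nRT ln(V₂/V₁) = 5.43×8.314×547×ln(5.67) = 42900 J.
Q = ΔU + W = 42900 J.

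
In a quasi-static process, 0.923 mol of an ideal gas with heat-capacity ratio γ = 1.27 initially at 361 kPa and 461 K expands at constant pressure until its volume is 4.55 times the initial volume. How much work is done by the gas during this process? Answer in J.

V₁ = nRT₁/P₁ = 0.923×8.314×461/361 = 9.80 L.
Isobaric: P stays 361 kPa; V/T = const ⇒ T₂ = 2100 K, V₂ = 44.6 L.
W = PΔV = 361×(44.6−9.80) kPa·L = 12600 J.

12600 J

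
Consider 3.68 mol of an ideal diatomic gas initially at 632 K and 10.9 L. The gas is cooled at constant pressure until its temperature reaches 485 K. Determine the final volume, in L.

8.36 L

P₁ = nRT₁/V₁ = 3.68×8.314×632/10.9 = 1770 kPa.
Isobaric: P stays 1770 kPa; V/T = const ⇒ T₂ = 485 K, V₂ = 8.36 L.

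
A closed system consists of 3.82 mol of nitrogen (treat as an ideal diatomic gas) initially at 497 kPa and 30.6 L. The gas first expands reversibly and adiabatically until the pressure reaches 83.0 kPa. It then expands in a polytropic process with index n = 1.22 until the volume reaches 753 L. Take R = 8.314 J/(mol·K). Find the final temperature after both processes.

188 K

T₁ = P₁V₁/(nR) = 497×30.6/(3.82×8.314) = 479 K.
Step 1 — Adiabatic: T₂/T₁ = (P₂/P₁)^((γ−1)/γ) ⇒ T₂ = 479×(0.167)^0.286 = 287 K; V₂ = 110 L.
ΔU = nCvΔT = 3.82×20.8×(287−479) = -15200 J.
Q = 0 for an adiabatic process, so W = −ΔU = 15200 J.
State after step 1: P = 83.0 kPa, V = 110 L, T = 287 K.
Step 2 — Polytropic n=1.22: T₂ = T₁(V₁/V₂)^(n−1) = 287×(0.146)^0.22 = 188 K; P₂ = P₁(V₁/V₂)^n = 7.93 kPa.
W = (P₁V₁−P₂V₂)/(n−1) = (83.0×110−7.93×753)/0.22 = 14300 J.
ΔU = nCvΔT = 3.82×20.8×(188−287) = -7870 J.
Q = ΔU + W = 6440 J.
Net over both steps: W = 29500 J, Q = 6440 J, ΔU = -23100 J.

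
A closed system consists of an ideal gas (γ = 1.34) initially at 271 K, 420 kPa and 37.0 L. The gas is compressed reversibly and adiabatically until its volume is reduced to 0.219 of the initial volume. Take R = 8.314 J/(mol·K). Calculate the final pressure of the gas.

3210 kPa

Adiabatic: TV^(γ−1) = const ⇒ T₂ = 271×(4.57)^0.340 = 454 K; PV^γ = const ⇒ P₂ = 3210 kPa.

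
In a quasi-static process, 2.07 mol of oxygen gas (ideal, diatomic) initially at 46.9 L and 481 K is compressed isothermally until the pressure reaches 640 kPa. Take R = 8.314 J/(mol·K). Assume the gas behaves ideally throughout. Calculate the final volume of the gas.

P₁ = nRT₁/V₁ = 2.07×8.314×481/46.9 = 177 kPa.
Isothermal: T stays 481 K; PV = const ⇒ V₂ = 12.9 L, P₂ = 640 kPa.

12.9 L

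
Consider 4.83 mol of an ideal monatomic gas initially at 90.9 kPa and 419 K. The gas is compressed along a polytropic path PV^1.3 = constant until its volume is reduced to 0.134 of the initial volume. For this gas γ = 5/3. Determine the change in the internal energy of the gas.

20900 J

V₁ = nRT₁/P₁ = 4.83×8.314×419/90.9 = 185 L.
Polytropic n=1.3: T₂ = T₁(V₁/V₂)^(n−1) = 419×(7.46)^0.30 = 766 K; P₂ = P₁(V₁/V₂)^n = 1240 kPa.
For an ideal gas ΔU = nCvΔT with Cv = (3/2)R = 12.5 J/(mol·K).
ΔU = 4.83×12.5×(766−419) = 20900 J.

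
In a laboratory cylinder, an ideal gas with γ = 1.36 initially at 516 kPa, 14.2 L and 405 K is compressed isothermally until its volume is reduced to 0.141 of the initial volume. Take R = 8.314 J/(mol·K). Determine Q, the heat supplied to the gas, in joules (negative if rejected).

-14400 J

n = P₁V₁/(RT₁) = 516×14.2/(8.314×405) = 2.18 mol.
Isothermal: T stays 405 K; PV = const ⇒ V₂ = 2.00 L, P₂ = 3660 kPa.
ΔU = 0 (ideal gas, T constant).
W = nRT ln(V₂/V₁) = 2.18×8.314×405×ln(0.141) = -14400 J.
Q = ΔU + W = -14400 J.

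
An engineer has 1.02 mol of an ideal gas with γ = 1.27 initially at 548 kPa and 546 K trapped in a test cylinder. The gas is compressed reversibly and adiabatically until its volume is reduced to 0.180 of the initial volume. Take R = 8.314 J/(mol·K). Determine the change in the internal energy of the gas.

10100 J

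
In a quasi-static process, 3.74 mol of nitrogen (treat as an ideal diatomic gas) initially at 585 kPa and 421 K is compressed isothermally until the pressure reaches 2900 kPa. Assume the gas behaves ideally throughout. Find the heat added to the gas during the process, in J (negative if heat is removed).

-21000 J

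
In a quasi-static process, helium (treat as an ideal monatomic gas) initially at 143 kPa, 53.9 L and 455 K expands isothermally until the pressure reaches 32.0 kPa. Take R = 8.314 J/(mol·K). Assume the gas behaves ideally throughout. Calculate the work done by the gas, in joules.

11500 J

n = P₁V₁/(RT₁) = 143×53.9/(8.314×455) = 2.04 mol.
Isothermal: T stays 455 K; PV = const ⇒ V₂ = 241 L, P₂ = 32.0 kPa.
W = nRT ln(V₂/V₁) = 2.04×8.314×455×ln(4.47) = 11500 J.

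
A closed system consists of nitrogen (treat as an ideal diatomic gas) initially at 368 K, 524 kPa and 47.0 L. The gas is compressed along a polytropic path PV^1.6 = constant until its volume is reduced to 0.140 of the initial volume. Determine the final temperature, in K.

1200 K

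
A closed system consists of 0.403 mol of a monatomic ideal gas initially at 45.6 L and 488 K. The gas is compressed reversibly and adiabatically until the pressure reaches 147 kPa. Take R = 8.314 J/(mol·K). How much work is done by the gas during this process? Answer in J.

P₁ = nRT₁/V₁ = 0.403×8.314×488/45.6 = 35.9 kPa.
Adiabatic: T₂/T₁ = (P₂/P₁)^((γ−1)/γ) ⇒ T₂ = 488×(4.10)^0.400 = 858 K; V₂ = 19.6 L.
ΔU = nCvΔT = 0.403×12.5×(858−488) = 1860 J.
Q = 0 for an adiabatic process, so W = −ΔU = -1860 J.

-1860 J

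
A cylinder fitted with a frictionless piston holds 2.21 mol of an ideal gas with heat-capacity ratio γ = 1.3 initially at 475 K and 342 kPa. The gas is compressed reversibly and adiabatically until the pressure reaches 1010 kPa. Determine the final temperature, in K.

610 K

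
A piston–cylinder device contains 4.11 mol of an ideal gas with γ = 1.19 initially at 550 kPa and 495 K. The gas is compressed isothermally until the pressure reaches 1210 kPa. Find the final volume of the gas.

14.0 L

V₁ = nRT₁/P₁ = 4.11×8.314×495/550 = 30.8 L.
Isothermal: T stays 495 K; PV = const ⇒ V₂ = 14.0 L, P₂ = 1210 kPa.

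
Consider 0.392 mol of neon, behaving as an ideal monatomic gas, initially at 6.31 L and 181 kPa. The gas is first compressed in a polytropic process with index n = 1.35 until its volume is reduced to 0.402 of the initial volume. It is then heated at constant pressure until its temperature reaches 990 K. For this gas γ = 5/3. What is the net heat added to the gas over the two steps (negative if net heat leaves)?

T₁ = P₁V₁/(nR) = 181×6.31/(0.392×8.314) = 350 K.
Step 1 — Polytropic n=1.35: T₂ = T₁(V₁/V₂)^(n−1) = 350×(2.49)^0.35 = 482 K; P₂ = P₁(V₁/V₂)^n = 619 kPa.
W = (P₁V₁−P₂V₂)/(n−1) = (181×6.31−619×2.54)/0.35 = -1230 J.
ΔU = nCvΔT = 0.392×12.5×(482−350) = 644 J.
Q = ΔU + W = -582 J.
State after step 1: P = 619 kPa, V = 2.54 L, T = 482 K.
Step 2 — Isobaric: P stays 619 kPa; V/T = const ⇒ T₂ = 990 K, V₂ = 5.21 L.
W = PΔV = 619×(5.21−2.54) kPa·L = 1660 J.
ΔU = nCvΔT = 0.392×12.5×(990−482) = 2480 J.
Q = ΔU + W = nCpΔT = 4140 J.
Net over both steps: W = 429 J, Q = 3560 J, ΔU = 3130 J.

3560 J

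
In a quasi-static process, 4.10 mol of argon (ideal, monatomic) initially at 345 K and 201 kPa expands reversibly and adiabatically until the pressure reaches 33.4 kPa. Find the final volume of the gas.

V₁ = nRT₁/P₁ = 4.10×8.314×345/201 = 58.5 L.
Adiabatic: T₂/T₁ = (P₂/P₁)^((γ−1)/γ) ⇒ T₂ = 345×(0.166)^0.400 = 168 K; V₂ = 172 L.

172 L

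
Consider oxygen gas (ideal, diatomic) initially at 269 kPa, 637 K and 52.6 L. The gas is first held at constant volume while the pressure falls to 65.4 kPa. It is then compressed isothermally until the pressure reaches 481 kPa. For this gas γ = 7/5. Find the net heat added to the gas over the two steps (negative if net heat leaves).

-33600 J

n = P₁V₁/(RT₁) = 269×52.6/(8.314×637) = 2.67 mol.
Step 1 — Isochoric: V stays 52.6 L; P/T = const ⇒ T₂ = 155 K, P₂ = 65.4 kPa.
W = 0 (no volume change).
ΔU = nCvΔT = 2.67×20.8×(155−637) = -26800 J.
Q = ΔU = -26800 J.
State after step 1: P = 65.4 kPa, V = 52.6 L, T = 155 K.
Step 2 — Isothermal: T stays 155 K; PV = const ⇒ V₂ = 7.15 L, P₂ = 481 kPa.
ΔU = 0 (ideal gas, T constant).
W = nRT ln(V₂/V₁) = 2.67×8.314×155×ln(0.136) = -6860 J.
Q = ΔU + W = -6860 J.
Net over both steps: W = -6860 J, Q = -33600 J, ΔU = -26800 J.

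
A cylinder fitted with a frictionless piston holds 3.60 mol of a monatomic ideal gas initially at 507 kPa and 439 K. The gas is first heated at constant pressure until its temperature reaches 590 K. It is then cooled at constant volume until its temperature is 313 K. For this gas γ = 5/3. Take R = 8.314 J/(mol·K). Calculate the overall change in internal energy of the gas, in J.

V₁ = nRT₁/P₁ = 3.60×8.314×439/507 = 25.9 L.
Step 1 — Isobaric: P stays 507 kPa; V/T = const ⇒ T₂ = 590 K, V₂ = 34.8 L.
W = PΔV = 507×(34.8−25.9) kPa·L = 4520 J.
ΔU = nCvΔT = 3.60×12.5×(590−439) = 6780 J.
Q = ΔU + W = nCpΔT = 11300 J.
State after step 1: P = 507 kPa, V = 34.8 L, T = 590 K.
Step 2 — Isochoric: V stays 34.8 L; P/T = const ⇒ T₂ = 313 K, P₂ = 269 kPa.
W = 0 (no volume change).
ΔU = nCvΔT = 3.60×12.5×(313−590) = -12400 J.
Q = ΔU = -12400 J.
Net over both steps: W = 4520 J, Q = -1140 J, ΔU = -5660 J.

-5660 J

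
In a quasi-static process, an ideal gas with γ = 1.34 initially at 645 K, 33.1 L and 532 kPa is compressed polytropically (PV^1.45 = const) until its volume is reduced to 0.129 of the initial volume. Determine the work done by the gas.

-59200 J

n = P₁V₁/(RT₁) = 532×33.1/(8.314×645) = 3.28 mol.
Polytropic n=1.45: T₂ = T₁(V₁/V₂)^(n−1) = 645×(7.75)^0.45 = 1620 K; P₂ = P₁(V₁/V₂)^n = 10400 kPa.
W = (P₁V₁−P₂V₂)/(n−1) = (532×33.1−10400×4.27)/0.45 = -59200 J.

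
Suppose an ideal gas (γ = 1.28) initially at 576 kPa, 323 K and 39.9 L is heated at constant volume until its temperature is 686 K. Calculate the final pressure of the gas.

1220 kPa

Isochoric: V stays 39.9 L; P/T = const ⇒ T₂ = 686 K, P₂ = 1220 kPa.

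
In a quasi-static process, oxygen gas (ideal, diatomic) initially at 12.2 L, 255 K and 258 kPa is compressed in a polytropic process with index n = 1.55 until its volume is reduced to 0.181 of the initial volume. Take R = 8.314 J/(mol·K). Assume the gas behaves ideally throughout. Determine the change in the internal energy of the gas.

n = P₁V₁/(RT₁) = 258×12.2/(8.314×255) = 1.48 mol.
Polytropic n=1.55: T₂ = T₁(V₁/V₂)^(n−1) = 255×(5.52)^0.55 = 653 K; P₂ = P₁(V₁/V₂)^n = 3650 kPa.
For an ideal gas ΔU = nCvΔT with Cv = (5/2)R = 20.8 J/(mol·K).
ΔU = 1.48×20.8×(653−255) = 12300 J.

12300 J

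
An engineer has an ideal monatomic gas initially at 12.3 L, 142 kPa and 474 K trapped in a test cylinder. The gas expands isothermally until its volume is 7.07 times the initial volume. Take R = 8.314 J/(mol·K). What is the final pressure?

20.1 kPa

Isothermal: T stays 474 K; PV = const ⇒ V₂ = 87.0 L, P₂ = 20.1 kPa.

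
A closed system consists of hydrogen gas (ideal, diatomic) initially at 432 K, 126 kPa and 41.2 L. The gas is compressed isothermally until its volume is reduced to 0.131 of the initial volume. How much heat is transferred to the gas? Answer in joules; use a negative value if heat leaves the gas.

n = P₁V₁/(RT₁) = 126×41.2/(8.314×432) = 1.45 mol.
Isothermal: T stays 432 K; PV = const ⇒ V₂ = 5.40 L, P₂ = 962 kPa.
ΔU = 0 (ideal gas, T constant).
W = nRT ln(V₂/V₁) = 1.45×8.314×432×ln(0.131) = -10600 J.
Q = ΔU + W = -10600 J.

-10600 J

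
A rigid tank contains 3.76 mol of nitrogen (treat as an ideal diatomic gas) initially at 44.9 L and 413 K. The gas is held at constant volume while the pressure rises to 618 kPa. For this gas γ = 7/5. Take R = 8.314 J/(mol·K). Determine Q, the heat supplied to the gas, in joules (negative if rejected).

P₁ = nRT₁/V₁ = 3.76×8.314×413/44.9 = 288 kPa.
Isochoric: V stays 44.9 L; P/T = const ⇒ T₂ = 888 K, P₂ = 618 kPa.
W = 0 (no volume change).
ΔU = nCvΔT = 3.76×20.8×(888−413) = 37100 J.
Q = ΔU = 37100 J.

37100 J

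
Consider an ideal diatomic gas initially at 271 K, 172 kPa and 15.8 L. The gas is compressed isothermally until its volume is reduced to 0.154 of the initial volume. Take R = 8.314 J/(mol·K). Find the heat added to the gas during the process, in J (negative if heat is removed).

-5080 J

n = P₁V₁/(RT₁) = 172×15.8/(8.314×271) = 1.21 mol.
Isothermal: T stays 271 K; PV = const ⇒ V₂ = 2.43 L, P₂ = 1120 kPa.
ΔU = 0 (ideal gas, T constant).
W = nRT ln(V₂/V₁) = 1.21×8.314×271×ln(0.154) = -5080 J.
Q = ΔU + W = -5080 J.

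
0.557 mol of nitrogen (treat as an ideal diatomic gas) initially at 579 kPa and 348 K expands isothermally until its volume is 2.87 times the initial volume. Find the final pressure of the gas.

202 kPa

V₁ = nRT₁/P₁ = 0.557×8.314×348/579 = 2.78 L.
Isothermal: T stays 348 K; PV = const ⇒ V₂ = 7.99 L, P₂ = 202 kPa.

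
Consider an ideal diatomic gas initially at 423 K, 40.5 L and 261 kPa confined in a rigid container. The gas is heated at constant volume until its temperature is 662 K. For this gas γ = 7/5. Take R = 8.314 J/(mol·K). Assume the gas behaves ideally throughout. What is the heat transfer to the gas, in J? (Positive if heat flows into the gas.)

n = P₁V₁/(RT₁) = 261×40.5/(8.314×423) = 3.01 mol.
Isochoric: V stays 40.5 L; P/T = const ⇒ T₂ = 662 K, P₂ = 408 kPa.
W = 0 (no volume change).
ΔU = nCvΔT = 3.01×20.8×(662−423) = 14900 J.
Q = ΔU = 14900 J.

14900 J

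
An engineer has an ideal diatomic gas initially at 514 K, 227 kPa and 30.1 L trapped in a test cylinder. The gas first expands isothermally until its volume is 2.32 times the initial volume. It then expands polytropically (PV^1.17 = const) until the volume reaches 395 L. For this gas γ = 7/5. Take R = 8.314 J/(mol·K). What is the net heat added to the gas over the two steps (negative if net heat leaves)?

n = P₁V₁/(RT₁) = 227×30.1/(8.314×514) = 1.60 mol.
Step 1 — Isothermal: T stays 514 K; PV = const ⇒ V₂ = 69.8 L, P₂ = 97.8 kPa.
ΔU = 0 (ideal gas, T constant).
W = nRT ln(V₂/V₁) = 1.60×8.314×514×ln(2.32) = 5750 J.
Q = ΔU + W = 5750 J.
State after step 1: P = 97.8 kPa, V = 69.8 L, T = 514 K.
Step 2 — Polytropic n=1.17: T₂ = T₁(V₁/V₂)^(n−1) = 514×(0.177)^0.17 = 383 K; P₂ = P₁(V₁/V₂)^n = 12.9 kPa.
W = (P₁V₁−P₂V₂)/(n−1) = (97.8×69.8−12.9×395)/0.17 = 10300 J.
ΔU = nCvΔT = 1.60×20.8×(383−514) = -4360 J.
Q = ΔU + W = 5900 J.
Net over both steps: W = 16000 J, Q = 11600 J, ΔU = -4360 J.

11600 J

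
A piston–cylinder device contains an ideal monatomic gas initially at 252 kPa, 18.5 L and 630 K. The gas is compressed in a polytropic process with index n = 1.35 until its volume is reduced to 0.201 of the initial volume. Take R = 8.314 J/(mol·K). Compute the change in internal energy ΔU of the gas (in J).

5270 J

n = P₁V₁/(RT₁) = 252×18.5/(8.314×630) = 0.890 mol.
Polytropic n=1.35: T₂ = T₁(V₁/V₂)^(n−1) = 630×(4.98)^0.35 = 1100 K; P₂ = P₁(V₁/V₂)^n = 2200 kPa.
For an ideal gas ΔU = nCvΔT with Cv = (3/2)R = 12.5 J/(mol·K).
ΔU = 0.890×12.5×(1100−630) = 5270 J.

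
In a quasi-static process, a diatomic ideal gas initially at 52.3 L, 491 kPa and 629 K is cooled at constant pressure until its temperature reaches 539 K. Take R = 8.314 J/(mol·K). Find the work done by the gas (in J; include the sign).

-3670 J

n = P₁V₁/(RT₁) = 491×52.3/(8.314×629) = 4.91 mol.
Isobaric: P stays 491 kPa; V/T = const ⇒ T₂ = 539 K, V₂ = 44.8 L.
W = PΔV = 491×(44.8−52.3) kPa·L = -3670 J.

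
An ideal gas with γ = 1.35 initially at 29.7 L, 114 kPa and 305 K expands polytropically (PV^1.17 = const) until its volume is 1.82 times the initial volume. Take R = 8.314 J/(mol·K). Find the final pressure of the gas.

56.6 kPa

Polytropic n=1.17: T₂ = T₁(V₁/V₂)^(n−1) = 305×(0.549)^0.17 = 275 K; P₂ = P₁(V₁/V₂)^n = 56.6 kPa.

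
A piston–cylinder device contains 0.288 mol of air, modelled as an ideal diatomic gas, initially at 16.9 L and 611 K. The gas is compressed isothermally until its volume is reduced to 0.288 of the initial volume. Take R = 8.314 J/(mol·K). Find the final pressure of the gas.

P₁ = nRT₁/V₁ = 0.288×8.314×611/16.9 = 86.6 kPa.
Isothermal: T stays 611 K; PV = const ⇒ V₂ = 4.87 L, P₂ = 301 kPa.

301 kPa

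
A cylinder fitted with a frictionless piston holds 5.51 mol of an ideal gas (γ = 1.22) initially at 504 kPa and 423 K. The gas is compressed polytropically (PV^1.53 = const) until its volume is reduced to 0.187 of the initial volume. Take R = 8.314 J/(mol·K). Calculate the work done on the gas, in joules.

V₁ = nRT₁/P₁ = 5.51×8.314×423/504 = 38.4 L.
Polytropic n=1.53: T₂ = T₁(V₁/V₂)^(n−1) = 423×(5.35)^0.53 = 1030 K; P₂ = P₁(V₁/V₂)^n = 6550 kPa.
W = (P₁V₁−P₂V₂)/(n−1) = (504×38.4−6550×7.19)/0.53 = -52300 J.
Work done on the gas = −W_by = 52300 J.

52300 J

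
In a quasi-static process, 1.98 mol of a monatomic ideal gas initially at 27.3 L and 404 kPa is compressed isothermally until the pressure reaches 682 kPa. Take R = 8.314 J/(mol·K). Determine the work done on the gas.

5780 J

T₁ = P₁V₁/(nR) = 404×27.3/(1.98×8.314) = 670 K.
Isothermal: T stays 670 K; PV = const ⇒ V₂ = 16.2 L, P₂ = 682 kPa.
W = nRT ln(V₂/V₁) = 1.98×8.314×670×ln(0.592) = -5780 J.
Work done on the gas = −W_by = 5780 J.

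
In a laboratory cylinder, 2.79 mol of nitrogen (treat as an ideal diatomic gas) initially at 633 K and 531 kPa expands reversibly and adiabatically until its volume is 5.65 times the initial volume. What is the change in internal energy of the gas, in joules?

-18300 J

V₁ = nRT₁/P₁ = 2.79×8.314×633/531 = 27.7 L.
Adiabatic: TV^(γ−1) = const ⇒ T₂ = 633×(0.177)^0.400 = 317 K; PV^γ = const ⇒ P₂ = 47.0 kPa.
For an ideal gas ΔU = nCvΔT with Cv = (5/2)R = 20.8 J/(mol·K).
ΔU = 2.79×20.8×(317−633) = -18300 J.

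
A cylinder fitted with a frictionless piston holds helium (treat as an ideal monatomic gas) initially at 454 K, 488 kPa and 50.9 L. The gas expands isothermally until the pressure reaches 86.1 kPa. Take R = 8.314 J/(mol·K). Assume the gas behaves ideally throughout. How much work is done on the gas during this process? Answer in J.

n = P₁V₁/(RT₁) = 488×50.9/(8.314×454) = 6.58 mol.
Isothermal: T stays 454 K; PV = const ⇒ V₂ = 288 L, P₂ = 86.1 kPa.
W = nRT ln(V₂/V₁) = 6.58×8.314×454×ln(5.67) = 43100 J.
Work done on the gas = −W_by = -43100 J.

-43100 J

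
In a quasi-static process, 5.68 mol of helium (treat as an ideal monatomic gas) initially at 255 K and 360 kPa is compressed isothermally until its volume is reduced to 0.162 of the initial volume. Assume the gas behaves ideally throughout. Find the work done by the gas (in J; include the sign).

-21900 J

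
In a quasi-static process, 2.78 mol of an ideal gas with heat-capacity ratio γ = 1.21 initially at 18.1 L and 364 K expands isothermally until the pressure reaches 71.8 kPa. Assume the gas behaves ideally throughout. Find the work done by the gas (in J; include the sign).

15700 J

P₁ = nRT₁/V₁ = 2.78×8.314×364/18.1 = 465 kPa.
Isothermal: T stays 364 K; PV = const ⇒ V₂ = 117 L, P₂ = 71.8 kPa.
W = nRT ln(V₂/V₁) = 2.78×8.314×364×ln(6.47) = 15700 J.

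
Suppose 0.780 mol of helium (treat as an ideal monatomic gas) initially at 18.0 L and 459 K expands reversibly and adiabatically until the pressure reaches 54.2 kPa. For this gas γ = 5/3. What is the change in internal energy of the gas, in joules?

-1610 J

P₁ = nRT₁/V₁ = 0.780×8.314×459/18.0 = 165 kPa.
Adiabatic: T₂/T₁ = (P₂/P₁)^((γ−1)/γ) ⇒ T₂ = 459×(0.328)^0.400 = 294 K; V₂ = 35.2 L.
For an ideal gas ΔU = nCvΔT with Cv = (3/2)R = 12.5 J/(mol·K).
ΔU = 0.780×12.5×(294−459) = -1610 J.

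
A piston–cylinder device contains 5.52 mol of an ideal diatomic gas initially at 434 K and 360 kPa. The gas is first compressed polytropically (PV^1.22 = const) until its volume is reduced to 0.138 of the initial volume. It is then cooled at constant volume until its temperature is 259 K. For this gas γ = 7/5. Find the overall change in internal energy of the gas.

V₁ = nRT₁/P₁ = 5.52×8.314×434/360 = 55.3 L.
Step 1 — Polytropic n=1.22: T₂ = T₁(V₁/V₂)^(n−1) = 434×(7.25)^0.22 = 671 K; P₂ = P₁(V₁/V₂)^n = 4030 kPa.
W = (P₁V₁−P₂V₂)/(n−1) = (360×55.3−4030×7.64)/0.22 = -49400 J.
ΔU = nCvΔT = 5.52×20.8×(671−434) = 27200 J.
Q = ΔU + W = -22200 J.
State after step 1: P = 4030 kPa, V = 7.64 L, T = 671 K.
Step 2 — Isochoric: V stays 7.64 L; P/T = const ⇒ T₂ = 259 K, P₂ = 1560 kPa.
W = 0 (no volume change).
ΔU = nCvΔT = 5.52×20.8×(259−671) = -47300 J.
Q = ΔU = -47300 J.
Net over both steps: W = -49400 J, Q = -69500 J, ΔU = -20100 J.

-20100 J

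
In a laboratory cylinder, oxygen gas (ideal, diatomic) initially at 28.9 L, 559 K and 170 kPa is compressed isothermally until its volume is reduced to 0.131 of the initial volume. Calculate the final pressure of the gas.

Isothermal: T stays 559 K; PV = const ⇒ V₂ = 3.79 L, P₂ = 1300 kPa.

1300 kPa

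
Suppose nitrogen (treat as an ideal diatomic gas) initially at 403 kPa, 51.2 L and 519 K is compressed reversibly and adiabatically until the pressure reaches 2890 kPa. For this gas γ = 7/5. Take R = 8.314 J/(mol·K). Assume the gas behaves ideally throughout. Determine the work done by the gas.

n = P₁V₁/(RT₁) = 403×51.2/(8.314×519) = 4.78 mol.
Adiabatic: T₂/T₁ = (P₂/P₁)^((γ−1)/γ) ⇒ T₂ = 519×(7.17)^0.286 = 911 K; V₂ = 12.5 L.
ΔU = nCvΔT = 4.78×20.8×(911−519) = 39000 J.
Q = 0 for an adiabatic process, so W = −ΔU = -39000 J.

-39000 J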